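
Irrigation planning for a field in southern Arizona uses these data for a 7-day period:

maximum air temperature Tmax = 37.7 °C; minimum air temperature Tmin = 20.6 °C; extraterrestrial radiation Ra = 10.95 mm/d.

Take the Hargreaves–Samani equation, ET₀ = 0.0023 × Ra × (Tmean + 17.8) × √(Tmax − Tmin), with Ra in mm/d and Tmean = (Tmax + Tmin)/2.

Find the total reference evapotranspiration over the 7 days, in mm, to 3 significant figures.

34.2 mm

Tmean = (37.7 + 20.6)/2 = 29.15 °C
ET₀ = 0.0023 × 10.95 × (29.15 + 17.8) × √17.1 = 0.0023 × 10.95 × 46.95 × 4.1352 = 4.8896 mm/d
Over 7 days: 4.8896 × 7 = 34.227 mm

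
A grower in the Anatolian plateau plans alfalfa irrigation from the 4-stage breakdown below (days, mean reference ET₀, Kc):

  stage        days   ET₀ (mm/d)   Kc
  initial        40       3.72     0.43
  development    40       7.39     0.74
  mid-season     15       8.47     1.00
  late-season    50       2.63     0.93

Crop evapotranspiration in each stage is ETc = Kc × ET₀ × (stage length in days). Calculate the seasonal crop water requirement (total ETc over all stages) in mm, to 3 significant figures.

532 mm

initial: 0.43 × 3.72 × 40 = 63.98 mm
development: 0.74 × 7.39 × 40 = 218.74 mm
mid-season: 1.00 × 8.47 × 15 = 127.05 mm
late-season: 0.93 × 2.63 × 50 = 122.30 mm
Seasonal total = 532.07 mm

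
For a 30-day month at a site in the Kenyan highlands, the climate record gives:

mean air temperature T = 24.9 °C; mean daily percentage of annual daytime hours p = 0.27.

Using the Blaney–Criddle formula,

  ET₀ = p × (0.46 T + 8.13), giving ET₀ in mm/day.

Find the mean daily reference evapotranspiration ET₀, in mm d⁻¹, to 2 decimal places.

5.29 mm d⁻¹

ET₀ = 0.27 × (0.46 × 24.9 + 8.13) = 0.27 × 19.584 = 5.2877 mm/d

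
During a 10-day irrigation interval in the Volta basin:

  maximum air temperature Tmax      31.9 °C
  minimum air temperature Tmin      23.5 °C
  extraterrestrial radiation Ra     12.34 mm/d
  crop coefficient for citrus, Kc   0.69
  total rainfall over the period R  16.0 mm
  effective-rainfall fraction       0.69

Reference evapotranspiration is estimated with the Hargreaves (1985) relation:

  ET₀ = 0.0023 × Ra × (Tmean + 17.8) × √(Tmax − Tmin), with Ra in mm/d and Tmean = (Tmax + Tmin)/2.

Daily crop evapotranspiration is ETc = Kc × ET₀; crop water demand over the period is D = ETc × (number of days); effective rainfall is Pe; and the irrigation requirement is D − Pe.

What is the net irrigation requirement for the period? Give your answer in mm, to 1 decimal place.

Tmean = (31.9 + 23.5)/2 = 27.70 °C
ET₀ = 0.0023 × 12.34 × (27.70 + 17.8) × √8.4 = 0.0023 × 12.34 × 45.50 × 2.8983 = 3.7428 mm/d
ETc = Kc × ET₀ = 0.69 × 3.7428 = 2.5825 mm/d
Crop demand D = ETc × 10 d = 2.5825 × 10 = 25.825 mm
Pe = 0.69 × 16.0 = 11.040 mm
D − Pe = 25.825 − 11.040 = 14.785 mm

14.8 mm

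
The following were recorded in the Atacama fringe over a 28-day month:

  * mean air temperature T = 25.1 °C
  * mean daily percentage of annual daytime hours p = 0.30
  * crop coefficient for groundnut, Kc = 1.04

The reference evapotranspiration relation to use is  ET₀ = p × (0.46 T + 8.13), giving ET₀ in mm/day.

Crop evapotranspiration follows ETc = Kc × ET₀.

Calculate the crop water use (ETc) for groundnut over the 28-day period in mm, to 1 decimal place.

ET₀ = 0.30 × (0.46 × 25.1 + 8.13) = 0.30 × 19.676 = 5.9028 mm/d
ETc = Kc × ET₀ = 1.04 × 5.9028 = 6.1389 mm/d
Over 28 days: 6.1389 × 28 = 171.889 mm

171.9 mm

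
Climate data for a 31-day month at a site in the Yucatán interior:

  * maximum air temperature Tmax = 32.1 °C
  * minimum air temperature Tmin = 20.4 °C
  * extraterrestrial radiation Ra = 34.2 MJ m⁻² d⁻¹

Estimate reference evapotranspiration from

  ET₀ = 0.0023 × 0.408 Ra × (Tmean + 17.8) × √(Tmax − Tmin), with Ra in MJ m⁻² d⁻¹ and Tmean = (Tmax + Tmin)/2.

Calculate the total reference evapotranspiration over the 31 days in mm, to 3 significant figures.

Tmean = (32.1 + 20.4)/2 = 26.25 °C
0.408 Ra = 0.408 × 34.2 = 13.9536 mm/d equivalent
ET₀ = 0.0023 × 13.9536 × (26.25 + 17.8) × √11.7 = 0.0023 × 13.9536 × 44.05 × 3.4205 = 4.8356 mm/d
Over 31 days: 4.8356 × 31 = 149.904 mm

150 mm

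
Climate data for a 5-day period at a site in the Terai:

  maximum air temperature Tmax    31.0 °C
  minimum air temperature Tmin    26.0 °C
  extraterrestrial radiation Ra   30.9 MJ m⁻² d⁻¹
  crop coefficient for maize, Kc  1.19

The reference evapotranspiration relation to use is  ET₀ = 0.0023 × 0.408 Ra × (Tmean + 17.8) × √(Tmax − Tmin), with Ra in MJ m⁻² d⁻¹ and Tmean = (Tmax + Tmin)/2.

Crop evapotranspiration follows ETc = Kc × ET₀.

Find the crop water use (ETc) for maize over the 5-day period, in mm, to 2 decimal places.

17.86 mm

Tmean = (31.0 + 26.0)/2 = 28.50 °C
0.408 Ra = 0.408 × 30.9 = 12.6072 mm/d equivalent
ET₀ = 0.0023 × 12.6072 × (28.50 + 17.8) × √5.0 = 0.0023 × 12.6072 × 46.30 × 2.2361 = 3.0021 mm/d
ETc = Kc × ET₀ = 1.19 × 3.0021 = 3.5725 mm/d
Over 5 days: 3.5725 × 5 = 17.863 mm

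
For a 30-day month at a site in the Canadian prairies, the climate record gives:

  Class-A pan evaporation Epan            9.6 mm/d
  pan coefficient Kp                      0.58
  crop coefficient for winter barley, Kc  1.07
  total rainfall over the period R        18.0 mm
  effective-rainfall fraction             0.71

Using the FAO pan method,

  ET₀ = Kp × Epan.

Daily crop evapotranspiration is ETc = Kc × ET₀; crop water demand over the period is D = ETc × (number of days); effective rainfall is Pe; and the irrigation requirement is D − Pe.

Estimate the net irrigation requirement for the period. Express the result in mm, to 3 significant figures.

ET₀ = 0.58 × 9.6 = 5.5680 mm/d
ETc = Kc × ET₀ = 1.07 × 5.5680 = 5.9578 mm/d
Crop demand D = ETc × 30 d = 5.9578 × 30 = 178.734 mm
Pe = 0.71 × 18.0 = 12.780 mm
D − Pe = 178.734 − 12.780 = 165.954 mm

166 mm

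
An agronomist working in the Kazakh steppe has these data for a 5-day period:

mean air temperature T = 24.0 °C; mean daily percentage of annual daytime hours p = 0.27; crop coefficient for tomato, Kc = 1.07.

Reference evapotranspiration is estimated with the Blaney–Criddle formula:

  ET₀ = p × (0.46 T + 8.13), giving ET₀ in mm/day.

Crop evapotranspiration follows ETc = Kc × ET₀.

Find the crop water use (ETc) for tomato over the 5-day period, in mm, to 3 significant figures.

ET₀ = 0.27 × (0.46 × 24.0 + 8.13) = 0.27 × 19.170 = 5.1759 mm/d
ETc = Kc × ET₀ = 1.07 × 5.1759 = 5.5382 mm/d
Over 5 days: 5.5382 × 5 = 27.691 mm

27.7 mm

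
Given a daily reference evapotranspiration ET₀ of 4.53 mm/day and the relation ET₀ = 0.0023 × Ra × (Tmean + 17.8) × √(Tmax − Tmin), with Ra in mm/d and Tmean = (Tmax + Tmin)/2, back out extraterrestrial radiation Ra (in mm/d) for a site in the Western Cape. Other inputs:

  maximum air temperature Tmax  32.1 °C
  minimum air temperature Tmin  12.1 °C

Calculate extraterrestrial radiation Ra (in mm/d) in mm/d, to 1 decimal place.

11.0 mm/d

Tmean = 22.10 °C; √ΔT = 4.4721
Ra = ET₀ / [0.0023 × (Tmean+17.8) × √ΔT] = 4.53 / (0.0023 × 39.90 × 4.4721) = 11.038 mm/d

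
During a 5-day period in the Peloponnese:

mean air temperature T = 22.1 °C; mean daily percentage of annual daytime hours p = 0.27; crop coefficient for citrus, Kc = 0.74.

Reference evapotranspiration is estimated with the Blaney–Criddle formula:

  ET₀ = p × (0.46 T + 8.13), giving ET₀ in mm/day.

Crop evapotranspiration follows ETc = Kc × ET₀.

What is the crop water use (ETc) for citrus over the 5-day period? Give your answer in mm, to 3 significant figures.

ET₀ = 0.27 × (0.46 × 22.1 + 8.13) = 0.27 × 18.296 = 4.9399 mm/d
ETc = Kc × ET₀ = 0.74 × 4.9399 = 3.6555 mm/d
Over 5 days: 3.6555 × 5 = 18.278 mm

18.3 mm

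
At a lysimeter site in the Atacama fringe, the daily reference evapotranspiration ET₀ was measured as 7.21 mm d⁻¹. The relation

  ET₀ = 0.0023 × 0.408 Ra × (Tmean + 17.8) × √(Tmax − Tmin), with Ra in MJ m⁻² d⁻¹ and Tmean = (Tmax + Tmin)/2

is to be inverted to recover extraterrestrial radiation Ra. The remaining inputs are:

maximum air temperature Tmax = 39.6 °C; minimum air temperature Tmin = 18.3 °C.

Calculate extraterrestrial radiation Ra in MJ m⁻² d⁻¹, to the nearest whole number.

36 MJ m⁻² d⁻¹

Tmean = (39.6+18.3)/2 = 28.95 °C; ΔT = 21.3
Ra = ET₀ / [0.0023 × 0.408 × (Tmean+17.8) × √ΔT]
   = 7.21 / (0.0023 × 0.408 × 46.75 × 4.6152) = 35.610 MJ m⁻² d⁻¹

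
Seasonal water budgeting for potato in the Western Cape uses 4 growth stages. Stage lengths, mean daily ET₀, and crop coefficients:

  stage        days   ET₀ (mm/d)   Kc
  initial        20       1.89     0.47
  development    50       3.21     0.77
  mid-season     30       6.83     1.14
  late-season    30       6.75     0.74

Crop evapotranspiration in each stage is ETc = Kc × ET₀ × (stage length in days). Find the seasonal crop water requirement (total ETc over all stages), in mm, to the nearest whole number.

initial: 0.47 × 1.89 × 20 = 17.77 mm
development: 0.77 × 3.21 × 50 = 123.59 mm
mid-season: 1.14 × 6.83 × 30 = 233.59 mm
late-season: 0.74 × 6.75 × 30 = 149.85 mm
Seasonal total = 524.80 mm

525 mm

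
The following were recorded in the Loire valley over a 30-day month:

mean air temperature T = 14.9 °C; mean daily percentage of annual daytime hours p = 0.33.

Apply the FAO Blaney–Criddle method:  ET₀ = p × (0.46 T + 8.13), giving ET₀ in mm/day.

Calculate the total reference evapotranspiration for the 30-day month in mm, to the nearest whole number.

148 mm

ET₀ = 0.33 × (0.46 × 14.9 + 8.13) = 0.33 × 14.984 = 4.9447 mm/d
Monthly total = 4.9447 × 30 = 148.341 mm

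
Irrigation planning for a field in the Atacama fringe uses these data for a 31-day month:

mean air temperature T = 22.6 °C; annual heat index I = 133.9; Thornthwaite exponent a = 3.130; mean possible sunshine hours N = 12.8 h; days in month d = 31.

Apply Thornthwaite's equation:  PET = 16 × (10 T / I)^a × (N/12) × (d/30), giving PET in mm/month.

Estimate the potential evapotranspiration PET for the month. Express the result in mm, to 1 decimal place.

90.8 mm

10T/I = 10 × 22.6 / 133.9 = 1.6878
(10T/I)^a = 1.6878^3.130 = 5.1465
Uncorrected PET = 16 × 5.1465 = 82.344 mm
Correction = (N/12)(d/30) = (12.8/12)(31/30) = 1.1022
PET = 82.344 × 1.1022 = 90.760 mm/month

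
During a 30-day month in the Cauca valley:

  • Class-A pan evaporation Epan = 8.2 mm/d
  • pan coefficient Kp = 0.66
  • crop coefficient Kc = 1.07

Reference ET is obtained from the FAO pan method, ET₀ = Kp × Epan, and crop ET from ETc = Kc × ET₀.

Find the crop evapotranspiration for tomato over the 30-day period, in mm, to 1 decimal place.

173.7 mm

ET₀ = 0.66 × 8.2 = 5.4120 mm/d
ETc = Kc × ET₀ = 1.07 × 5.4120 = 5.7908 mm/d
Over 30 days: 5.7908 × 30 = 173.724 mm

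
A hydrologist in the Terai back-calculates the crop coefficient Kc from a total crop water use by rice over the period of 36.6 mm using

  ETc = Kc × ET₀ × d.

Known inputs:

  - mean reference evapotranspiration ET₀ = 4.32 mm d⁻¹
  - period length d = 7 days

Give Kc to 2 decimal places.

1.21

ETc = Kc × ET₀ × d  ⇒  Kc = ETc / (ET₀ × d)
Kc = 36.6 / (4.32 × 7) = 36.6 / 30.24 = 1.2103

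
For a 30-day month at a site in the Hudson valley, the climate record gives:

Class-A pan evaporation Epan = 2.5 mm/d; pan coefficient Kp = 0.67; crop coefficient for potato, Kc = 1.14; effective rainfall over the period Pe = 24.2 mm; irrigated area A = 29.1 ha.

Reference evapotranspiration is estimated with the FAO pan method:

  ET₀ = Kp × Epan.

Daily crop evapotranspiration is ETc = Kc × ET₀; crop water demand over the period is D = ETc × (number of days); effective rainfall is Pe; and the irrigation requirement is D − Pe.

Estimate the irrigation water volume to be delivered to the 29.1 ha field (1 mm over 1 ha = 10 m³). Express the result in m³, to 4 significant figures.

9628 m³

ET₀ = 0.67 × 2.5 = 1.6750 mm/d
ETc = Kc × ET₀ = 1.14 × 1.6750 = 1.9095 mm/d
Crop demand D = ETc × 30 d = 1.9095 × 30 = 57.285 mm
D − Pe = 57.285 − 24.2 = 33.085 mm
Volume = 33.085 mm × 29.1 ha × 10 = 9627.7 m³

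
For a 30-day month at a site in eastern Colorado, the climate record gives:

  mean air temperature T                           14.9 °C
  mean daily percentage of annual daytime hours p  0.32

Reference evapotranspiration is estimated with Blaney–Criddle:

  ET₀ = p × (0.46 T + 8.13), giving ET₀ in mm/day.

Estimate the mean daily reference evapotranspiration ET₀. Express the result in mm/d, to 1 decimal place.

4.8 mm/d

ET₀ = 0.32 × (0.46 × 14.9 + 8.13) = 0.32 × 14.984 = 4.7949 mm/d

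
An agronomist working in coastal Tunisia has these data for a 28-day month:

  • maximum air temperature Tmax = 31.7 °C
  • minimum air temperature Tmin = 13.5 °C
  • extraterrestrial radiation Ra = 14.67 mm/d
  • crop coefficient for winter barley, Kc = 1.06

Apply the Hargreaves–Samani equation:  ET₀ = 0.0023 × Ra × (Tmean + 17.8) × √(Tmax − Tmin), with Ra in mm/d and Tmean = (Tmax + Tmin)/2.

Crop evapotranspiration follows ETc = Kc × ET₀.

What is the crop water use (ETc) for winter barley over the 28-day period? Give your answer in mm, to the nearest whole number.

173 mm

Tmean = (31.7 + 13.5)/2 = 22.60 °C
ET₀ = 0.0023 × 14.67 × (22.60 + 17.8) × √18.2 = 0.0023 × 14.67 × 40.40 × 4.2661 = 5.8153 mm/d
ETc = Kc × ET₀ = 1.06 × 5.8153 = 6.1642 mm/d
Over 28 days: 6.1642 × 28 = 172.598 mm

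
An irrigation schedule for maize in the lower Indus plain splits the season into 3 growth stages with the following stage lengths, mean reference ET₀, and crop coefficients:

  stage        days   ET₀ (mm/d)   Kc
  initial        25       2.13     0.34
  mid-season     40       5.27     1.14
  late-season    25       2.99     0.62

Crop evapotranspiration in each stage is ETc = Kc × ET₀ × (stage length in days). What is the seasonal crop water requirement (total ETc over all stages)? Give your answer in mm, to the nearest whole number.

305 mm

initial: 0.34 × 2.13 × 25 = 18.11 mm
mid-season: 1.14 × 5.27 × 40 = 240.31 mm
late-season: 0.62 × 2.99 × 25 = 46.35 mm
Seasonal total = 304.77 mm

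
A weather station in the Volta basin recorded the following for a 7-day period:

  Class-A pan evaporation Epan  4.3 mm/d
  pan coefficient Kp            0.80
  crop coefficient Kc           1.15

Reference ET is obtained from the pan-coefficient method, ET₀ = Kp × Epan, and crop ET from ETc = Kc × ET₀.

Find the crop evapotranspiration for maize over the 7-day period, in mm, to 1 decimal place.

27.7 mm

ET₀ = 0.80 × 4.3 = 3.4400 mm/d
ETc = Kc × ET₀ = 1.15 × 3.4400 = 3.9560 mm/d
Over 7 days: 3.9560 × 7 = 27.692 mm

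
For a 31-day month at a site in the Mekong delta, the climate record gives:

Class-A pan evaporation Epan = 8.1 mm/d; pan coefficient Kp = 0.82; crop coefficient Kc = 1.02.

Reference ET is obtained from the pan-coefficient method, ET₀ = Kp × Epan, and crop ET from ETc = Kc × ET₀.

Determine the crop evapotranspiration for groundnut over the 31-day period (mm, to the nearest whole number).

ET₀ = 0.82 × 8.1 = 6.6420 mm/d
ETc = Kc × ET₀ = 1.02 × 6.6420 = 6.7748 mm/d
Over 31 days: 6.7748 × 31 = 210.019 mm

210 mm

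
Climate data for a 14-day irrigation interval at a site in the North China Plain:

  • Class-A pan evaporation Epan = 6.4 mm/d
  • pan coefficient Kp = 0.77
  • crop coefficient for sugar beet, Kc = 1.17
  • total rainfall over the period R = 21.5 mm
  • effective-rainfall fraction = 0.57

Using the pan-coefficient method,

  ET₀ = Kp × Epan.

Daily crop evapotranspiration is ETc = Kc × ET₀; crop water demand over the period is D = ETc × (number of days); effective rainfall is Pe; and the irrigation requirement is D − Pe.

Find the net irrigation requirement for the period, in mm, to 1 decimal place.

ET₀ = 0.77 × 6.4 = 4.9280 mm/d
ETc = Kc × ET₀ = 1.17 × 4.9280 = 5.7658 mm/d
Crop demand D = ETc × 14 d = 5.7658 × 14 = 80.721 mm
Pe = 0.57 × 21.5 = 12.255 mm
D − Pe = 80.721 − 12.255 = 68.466 mm

68.5 mm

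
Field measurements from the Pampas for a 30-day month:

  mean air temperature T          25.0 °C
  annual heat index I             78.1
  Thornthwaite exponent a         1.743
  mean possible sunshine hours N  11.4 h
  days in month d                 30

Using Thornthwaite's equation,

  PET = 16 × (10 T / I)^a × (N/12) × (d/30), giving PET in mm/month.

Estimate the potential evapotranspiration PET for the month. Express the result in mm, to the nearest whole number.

115 mm

10T/I = 10 × 25.0 / 78.1 = 3.2010
(10T/I)^a = 3.2010^1.743 = 7.5982
Uncorrected PET = 16 × 7.5982 = 121.571 mm
Correction = (N/12)(d/30) = (11.4/12)(30/30) = 0.9500
PET = 121.571 × 0.9500 = 115.492 mm/month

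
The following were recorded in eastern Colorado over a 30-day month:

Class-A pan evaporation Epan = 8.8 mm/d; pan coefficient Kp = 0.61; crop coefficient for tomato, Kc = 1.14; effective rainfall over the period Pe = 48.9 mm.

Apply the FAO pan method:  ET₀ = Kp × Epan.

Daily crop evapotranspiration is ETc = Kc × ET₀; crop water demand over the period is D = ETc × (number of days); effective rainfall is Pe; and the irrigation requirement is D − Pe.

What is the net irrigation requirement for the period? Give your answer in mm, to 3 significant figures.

135 mm

ET₀ = 0.61 × 8.8 = 5.3680 mm/d
ETc = Kc × ET₀ = 1.14 × 5.3680 = 6.1195 mm/d
Crop demand D = ETc × 30 d = 6.1195 × 30 = 183.585 mm
D − Pe = 183.585 − 48.9 = 134.685 mm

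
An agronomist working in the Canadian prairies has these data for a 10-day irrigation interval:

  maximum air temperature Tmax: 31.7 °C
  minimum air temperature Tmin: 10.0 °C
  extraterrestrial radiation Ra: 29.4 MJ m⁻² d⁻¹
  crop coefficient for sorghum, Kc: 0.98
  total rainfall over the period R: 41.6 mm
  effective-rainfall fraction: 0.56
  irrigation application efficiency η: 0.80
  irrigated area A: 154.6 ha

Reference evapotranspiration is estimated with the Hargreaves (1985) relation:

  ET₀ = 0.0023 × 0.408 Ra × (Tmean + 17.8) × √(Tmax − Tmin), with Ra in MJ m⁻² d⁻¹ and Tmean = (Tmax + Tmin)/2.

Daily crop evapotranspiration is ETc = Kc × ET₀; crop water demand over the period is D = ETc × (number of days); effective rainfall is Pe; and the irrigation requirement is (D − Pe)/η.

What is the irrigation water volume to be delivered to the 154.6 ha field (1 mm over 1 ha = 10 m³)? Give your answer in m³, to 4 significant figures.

Tmean = (31.7 + 10.0)/2 = 20.85 °C
0.408 Ra = 0.408 × 29.4 = 11.9952 mm/d equivalent
ET₀ = 0.0023 × 11.9952 × (20.85 + 17.8) × √21.7 = 0.0023 × 11.9952 × 38.65 × 4.6583 = 4.9672 mm/d
ETc = Kc × ET₀ = 0.98 × 4.9672 = 4.8679 mm/d
Crop demand D = ETc × 10 d = 4.8679 × 10 = 48.679 mm
Pe = 0.56 × 41.6 = 23.296 mm
D − Pe = 48.679 − 23.296 = 25.383 mm
Gross irrigation = 25.383 / 0.80 = 31.729 mm
Volume = 31.729 mm × 154.6 ha × 10 = 49053.0 m³

49050 m³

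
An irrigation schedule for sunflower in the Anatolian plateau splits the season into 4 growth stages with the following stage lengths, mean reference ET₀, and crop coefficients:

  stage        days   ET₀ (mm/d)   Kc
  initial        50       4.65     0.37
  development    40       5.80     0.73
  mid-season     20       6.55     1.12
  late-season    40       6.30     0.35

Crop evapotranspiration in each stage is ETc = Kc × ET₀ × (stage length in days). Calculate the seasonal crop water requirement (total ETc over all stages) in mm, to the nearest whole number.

initial: 0.37 × 4.65 × 50 = 86.03 mm
development: 0.73 × 5.80 × 40 = 169.36 mm
mid-season: 1.12 × 6.55 × 20 = 146.72 mm
late-season: 0.35 × 6.30 × 40 = 88.20 mm
Seasonal total = 490.31 mm

490 mm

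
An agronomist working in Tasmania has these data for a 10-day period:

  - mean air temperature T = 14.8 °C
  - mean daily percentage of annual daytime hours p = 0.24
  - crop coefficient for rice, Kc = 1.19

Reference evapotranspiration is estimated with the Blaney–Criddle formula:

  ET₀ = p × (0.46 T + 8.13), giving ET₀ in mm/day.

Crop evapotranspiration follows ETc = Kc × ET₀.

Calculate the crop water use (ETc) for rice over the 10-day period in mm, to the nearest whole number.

43 mm

ET₀ = 0.24 × (0.46 × 14.8 + 8.13) = 0.24 × 14.938 = 3.5851 mm/d
ETc = Kc × ET₀ = 1.19 × 3.5851 = 4.2663 mm/d
Over 10 days: 4.2663 × 10 = 42.663 mm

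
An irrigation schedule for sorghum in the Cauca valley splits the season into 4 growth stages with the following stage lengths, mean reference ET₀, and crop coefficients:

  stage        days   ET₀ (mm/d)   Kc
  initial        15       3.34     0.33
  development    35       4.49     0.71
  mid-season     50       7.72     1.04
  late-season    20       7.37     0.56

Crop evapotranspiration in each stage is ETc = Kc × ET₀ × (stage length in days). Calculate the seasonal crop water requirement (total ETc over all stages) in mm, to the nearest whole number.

initial: 0.33 × 3.34 × 15 = 16.53 mm
development: 0.71 × 4.49 × 35 = 111.58 mm
mid-season: 1.04 × 7.72 × 50 = 401.44 mm
late-season: 0.56 × 7.37 × 20 = 82.54 mm
Seasonal total = 612.09 mm

612 mm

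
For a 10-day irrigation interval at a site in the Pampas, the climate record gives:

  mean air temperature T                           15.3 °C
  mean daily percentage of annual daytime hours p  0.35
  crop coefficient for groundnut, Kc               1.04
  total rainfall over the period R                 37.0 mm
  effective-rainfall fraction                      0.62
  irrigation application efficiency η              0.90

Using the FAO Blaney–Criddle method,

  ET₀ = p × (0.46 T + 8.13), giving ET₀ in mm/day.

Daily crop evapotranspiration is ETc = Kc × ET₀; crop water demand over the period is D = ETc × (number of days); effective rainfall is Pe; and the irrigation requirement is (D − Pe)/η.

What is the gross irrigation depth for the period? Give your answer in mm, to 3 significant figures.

35.9 mm

ET₀ = 0.35 × (0.46 × 15.3 + 8.13) = 0.35 × 15.168 = 5.3088 mm/d
ETc = Kc × ET₀ = 1.04 × 5.3088 = 5.5212 mm/d
Crop demand D = ETc × 10 d = 5.5212 × 10 = 55.212 mm
Pe = 0.62 × 37.0 = 22.940 mm
D − Pe = 55.212 − 22.940 = 32.272 mm
Gross irrigation = 32.272 / 0.90 = 35.858 mm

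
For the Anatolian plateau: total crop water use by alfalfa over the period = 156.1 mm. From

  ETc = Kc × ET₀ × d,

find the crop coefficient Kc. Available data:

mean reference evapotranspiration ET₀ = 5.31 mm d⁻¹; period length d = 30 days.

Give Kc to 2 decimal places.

ETc = Kc × ET₀ × d  ⇒  Kc = ETc / (ET₀ × d)
Kc = 156.1 / (5.31 × 30) = 156.1 / 159.30 = 0.9799

0.98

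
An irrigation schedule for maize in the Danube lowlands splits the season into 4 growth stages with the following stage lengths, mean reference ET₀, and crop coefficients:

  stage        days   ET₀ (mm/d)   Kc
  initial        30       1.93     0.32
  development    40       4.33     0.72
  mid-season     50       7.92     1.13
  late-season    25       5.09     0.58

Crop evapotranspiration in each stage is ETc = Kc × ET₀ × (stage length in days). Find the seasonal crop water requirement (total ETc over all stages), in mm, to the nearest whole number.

initial: 0.32 × 1.93 × 30 = 18.53 mm
development: 0.72 × 4.33 × 40 = 124.70 mm
mid-season: 1.13 × 7.92 × 50 = 447.48 mm
late-season: 0.58 × 5.09 × 25 = 73.81 mm
Seasonal total = 664.52 mm

665 mm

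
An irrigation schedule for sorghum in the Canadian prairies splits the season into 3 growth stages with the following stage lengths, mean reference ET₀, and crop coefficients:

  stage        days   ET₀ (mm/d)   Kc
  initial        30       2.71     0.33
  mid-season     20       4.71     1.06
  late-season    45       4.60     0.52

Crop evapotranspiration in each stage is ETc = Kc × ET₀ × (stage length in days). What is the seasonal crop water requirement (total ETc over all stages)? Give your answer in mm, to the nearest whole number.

234 mm

initial: 0.33 × 2.71 × 30 = 26.83 mm
mid-season: 1.06 × 4.71 × 20 = 99.85 mm
late-season: 0.52 × 4.60 × 45 = 107.64 mm
Seasonal total = 234.32 mm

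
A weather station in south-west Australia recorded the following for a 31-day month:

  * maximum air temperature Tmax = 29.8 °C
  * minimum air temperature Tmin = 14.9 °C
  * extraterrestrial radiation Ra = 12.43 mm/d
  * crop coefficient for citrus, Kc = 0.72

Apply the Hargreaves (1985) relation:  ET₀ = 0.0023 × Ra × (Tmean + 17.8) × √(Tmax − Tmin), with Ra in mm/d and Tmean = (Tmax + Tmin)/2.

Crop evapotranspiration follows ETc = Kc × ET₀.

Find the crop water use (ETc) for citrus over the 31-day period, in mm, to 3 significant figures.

Tmean = (29.8 + 14.9)/2 = 22.35 °C
ET₀ = 0.0023 × 12.43 × (22.35 + 17.8) × √14.9 = 0.0023 × 12.43 × 40.15 × 3.8601 = 4.4308 mm/d
ETc = Kc × ET₀ = 0.72 × 4.4308 = 3.1902 mm/d
Over 31 days: 3.1902 × 31 = 98.896 mm

98.9 mm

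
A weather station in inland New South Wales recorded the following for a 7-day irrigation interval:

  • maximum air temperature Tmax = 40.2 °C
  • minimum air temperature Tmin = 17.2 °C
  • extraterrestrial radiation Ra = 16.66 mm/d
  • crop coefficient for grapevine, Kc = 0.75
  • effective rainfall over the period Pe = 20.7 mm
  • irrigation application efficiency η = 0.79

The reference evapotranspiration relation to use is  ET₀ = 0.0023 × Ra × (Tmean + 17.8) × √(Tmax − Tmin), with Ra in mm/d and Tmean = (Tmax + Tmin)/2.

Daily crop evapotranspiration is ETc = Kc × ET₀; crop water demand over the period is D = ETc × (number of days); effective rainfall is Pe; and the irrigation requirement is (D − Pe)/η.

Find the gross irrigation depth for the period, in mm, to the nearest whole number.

Tmean = (40.2 + 17.2)/2 = 28.70 °C
ET₀ = 0.0023 × 16.66 × (28.70 + 17.8) × √23.0 = 0.0023 × 16.66 × 46.50 × 4.7958 = 8.5451 mm/d
ETc = Kc × ET₀ = 0.75 × 8.5451 = 6.4088 mm/d
Crop demand D = ETc × 7 d = 6.4088 × 7 = 44.862 mm
D − Pe = 44.862 − 20.7 = 24.162 mm
Gross irrigation = 24.162 / 0.79 = 30.585 mm

31 mm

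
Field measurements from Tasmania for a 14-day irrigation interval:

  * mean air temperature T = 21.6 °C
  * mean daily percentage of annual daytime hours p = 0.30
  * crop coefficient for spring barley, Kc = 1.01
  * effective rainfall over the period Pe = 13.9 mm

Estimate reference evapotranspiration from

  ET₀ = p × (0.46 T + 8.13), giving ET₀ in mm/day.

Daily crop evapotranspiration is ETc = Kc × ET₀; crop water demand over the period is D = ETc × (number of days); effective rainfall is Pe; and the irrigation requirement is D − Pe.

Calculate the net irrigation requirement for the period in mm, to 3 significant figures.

62.7 mm

ET₀ = 0.30 × (0.46 × 21.6 + 8.13) = 0.30 × 18.066 = 5.4198 mm/d
ETc = Kc × ET₀ = 1.01 × 5.4198 = 5.4740 mm/d
Crop demand D = ETc × 14 d = 5.4740 × 14 = 76.636 mm
D − Pe = 76.636 − 13.9 = 62.736 mm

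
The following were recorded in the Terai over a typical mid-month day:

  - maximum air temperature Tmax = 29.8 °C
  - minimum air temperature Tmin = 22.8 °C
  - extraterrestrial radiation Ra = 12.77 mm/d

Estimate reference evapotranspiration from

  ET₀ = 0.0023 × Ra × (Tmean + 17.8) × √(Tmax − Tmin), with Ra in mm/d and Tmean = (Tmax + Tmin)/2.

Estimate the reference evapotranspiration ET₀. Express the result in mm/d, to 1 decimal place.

Tmean = (29.8 + 22.8)/2 = 26.30 °C
ET₀ = 0.0023 × 12.77 × (26.30 + 17.8) × √7.0 = 0.0023 × 12.77 × 44.10 × 2.6458 = 3.4270 mm/d

3.4 mm/d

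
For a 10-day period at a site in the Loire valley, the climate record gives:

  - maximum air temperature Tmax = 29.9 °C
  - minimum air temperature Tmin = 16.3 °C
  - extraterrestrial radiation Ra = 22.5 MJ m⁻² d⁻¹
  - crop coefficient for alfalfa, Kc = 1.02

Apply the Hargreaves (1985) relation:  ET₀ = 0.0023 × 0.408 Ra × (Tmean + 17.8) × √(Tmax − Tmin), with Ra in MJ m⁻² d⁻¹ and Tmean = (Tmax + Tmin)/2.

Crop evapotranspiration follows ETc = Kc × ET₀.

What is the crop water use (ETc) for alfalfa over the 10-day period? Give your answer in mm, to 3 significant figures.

32.5 mm

Tmean = (29.9 + 16.3)/2 = 23.10 °C
0.408 Ra = 0.408 × 22.5 = 9.1800 mm/d equivalent
ET₀ = 0.0023 × 9.1800 × (23.10 + 17.8) × √13.6 = 0.0023 × 9.1800 × 40.90 × 3.6878 = 3.1846 mm/d
ETc = Kc × ET₀ = 1.02 × 3.1846 = 3.2483 mm/d
Over 10 days: 3.2483 × 10 = 32.483 mm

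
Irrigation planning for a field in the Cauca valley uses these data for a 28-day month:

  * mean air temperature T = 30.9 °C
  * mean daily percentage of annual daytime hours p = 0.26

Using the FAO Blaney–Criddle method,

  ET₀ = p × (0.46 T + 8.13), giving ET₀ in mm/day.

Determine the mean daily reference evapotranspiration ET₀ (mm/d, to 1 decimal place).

ET₀ = 0.26 × (0.46 × 30.9 + 8.13) = 0.26 × 22.344 = 5.8094 mm/d

5.8 mm/d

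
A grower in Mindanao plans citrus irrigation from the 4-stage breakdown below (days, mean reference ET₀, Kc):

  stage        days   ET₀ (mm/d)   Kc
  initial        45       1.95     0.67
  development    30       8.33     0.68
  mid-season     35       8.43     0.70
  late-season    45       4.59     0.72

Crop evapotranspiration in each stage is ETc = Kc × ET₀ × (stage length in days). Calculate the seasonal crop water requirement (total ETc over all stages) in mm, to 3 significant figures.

initial: 0.67 × 1.95 × 45 = 58.79 mm
development: 0.68 × 8.33 × 30 = 169.93 mm
mid-season: 0.70 × 8.43 × 35 = 206.54 mm
late-season: 0.72 × 4.59 × 45 = 148.72 mm
Seasonal total = 583.98 mm

584 mm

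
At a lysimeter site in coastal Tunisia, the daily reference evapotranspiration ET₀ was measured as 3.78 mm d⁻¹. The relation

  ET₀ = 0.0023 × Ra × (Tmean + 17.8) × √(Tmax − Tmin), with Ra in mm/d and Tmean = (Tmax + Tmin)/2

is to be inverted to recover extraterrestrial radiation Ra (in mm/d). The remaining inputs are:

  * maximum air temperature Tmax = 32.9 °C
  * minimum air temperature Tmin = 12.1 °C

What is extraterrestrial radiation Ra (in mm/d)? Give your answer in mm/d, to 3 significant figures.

Tmean = 22.50 °C; √ΔT = 4.5607
Ra = ET₀ / [0.0023 × (Tmean+17.8) × √ΔT] = 3.78 / (0.0023 × 40.30 × 4.5607) = 8.942 mm/d

8.94 mm/d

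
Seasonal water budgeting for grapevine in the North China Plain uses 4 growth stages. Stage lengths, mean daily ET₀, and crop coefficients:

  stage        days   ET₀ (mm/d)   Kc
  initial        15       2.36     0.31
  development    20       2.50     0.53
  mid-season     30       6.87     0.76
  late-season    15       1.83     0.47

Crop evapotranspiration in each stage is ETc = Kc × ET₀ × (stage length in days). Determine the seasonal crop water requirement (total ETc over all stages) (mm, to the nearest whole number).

initial: 0.31 × 2.36 × 15 = 10.97 mm
development: 0.53 × 2.50 × 20 = 26.50 mm
mid-season: 0.76 × 6.87 × 30 = 156.64 mm
late-season: 0.47 × 1.83 × 15 = 12.90 mm
Seasonal total = 207.01 mm

207 mm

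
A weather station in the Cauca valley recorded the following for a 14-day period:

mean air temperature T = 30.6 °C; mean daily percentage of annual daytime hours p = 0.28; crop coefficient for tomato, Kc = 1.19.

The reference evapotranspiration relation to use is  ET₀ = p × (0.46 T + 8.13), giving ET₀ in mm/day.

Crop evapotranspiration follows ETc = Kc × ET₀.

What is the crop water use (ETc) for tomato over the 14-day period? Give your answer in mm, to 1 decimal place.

103.6 mm

ET₀ = 0.28 × (0.46 × 30.6 + 8.13) = 0.28 × 22.206 = 6.2177 mm/d
ETc = Kc × ET₀ = 1.19 × 6.2177 = 7.3991 mm/d
Over 14 days: 7.3991 × 14 = 103.587 mm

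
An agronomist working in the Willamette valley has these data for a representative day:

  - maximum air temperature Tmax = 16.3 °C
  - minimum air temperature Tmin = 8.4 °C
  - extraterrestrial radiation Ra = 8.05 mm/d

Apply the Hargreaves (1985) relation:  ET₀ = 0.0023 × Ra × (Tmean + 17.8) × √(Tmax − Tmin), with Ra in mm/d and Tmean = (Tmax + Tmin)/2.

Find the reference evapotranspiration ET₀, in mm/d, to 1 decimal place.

Tmean = (16.3 + 8.4)/2 = 12.35 °C
ET₀ = 0.0023 × 8.05 × (12.35 + 17.8) × √7.9 = 0.0023 × 8.05 × 30.15 × 2.8107 = 1.5690 mm/d

1.6 mm/d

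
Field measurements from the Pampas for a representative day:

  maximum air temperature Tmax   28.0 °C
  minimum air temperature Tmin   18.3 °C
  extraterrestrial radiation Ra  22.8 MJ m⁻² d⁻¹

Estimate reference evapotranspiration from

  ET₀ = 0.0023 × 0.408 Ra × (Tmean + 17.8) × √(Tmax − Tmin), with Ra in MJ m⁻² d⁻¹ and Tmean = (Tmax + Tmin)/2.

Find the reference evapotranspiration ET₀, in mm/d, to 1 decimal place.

2.7 mm/d

Tmean = (28.0 + 18.3)/2 = 23.15 °C
0.408 Ra = 0.408 × 22.8 = 9.3024 mm/d equivalent
ET₀ = 0.0023 × 9.3024 × (23.15 + 17.8) × √9.7 = 0.0023 × 9.3024 × 40.95 × 3.1145 = 2.7288 mm/d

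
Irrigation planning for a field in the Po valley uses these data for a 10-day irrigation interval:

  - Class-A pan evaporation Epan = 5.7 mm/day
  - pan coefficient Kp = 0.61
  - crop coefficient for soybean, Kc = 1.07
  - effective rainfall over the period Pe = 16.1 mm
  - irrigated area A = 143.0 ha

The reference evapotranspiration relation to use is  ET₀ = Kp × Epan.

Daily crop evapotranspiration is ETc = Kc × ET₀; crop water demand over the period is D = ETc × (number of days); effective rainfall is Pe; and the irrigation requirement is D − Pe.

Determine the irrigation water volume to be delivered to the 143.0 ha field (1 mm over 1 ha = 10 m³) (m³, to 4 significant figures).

30180 m³

ET₀ = 0.61 × 5.7 = 3.4770 mm/d
ETc = Kc × ET₀ = 1.07 × 3.4770 = 3.7204 mm/d
Crop demand D = ETc × 10 d = 3.7204 × 10 = 37.204 mm
D − Pe = 37.204 − 16.1 = 21.104 mm
Volume = 21.104 mm × 143.0 ha × 10 = 30178.7 m³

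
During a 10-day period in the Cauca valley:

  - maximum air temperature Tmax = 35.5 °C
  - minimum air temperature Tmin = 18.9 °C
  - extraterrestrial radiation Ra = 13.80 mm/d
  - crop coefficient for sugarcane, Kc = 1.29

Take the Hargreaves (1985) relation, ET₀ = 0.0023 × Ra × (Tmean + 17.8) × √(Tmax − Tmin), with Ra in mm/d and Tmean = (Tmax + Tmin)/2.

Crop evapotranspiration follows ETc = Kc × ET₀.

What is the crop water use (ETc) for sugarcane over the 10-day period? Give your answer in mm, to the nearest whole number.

Tmean = (35.5 + 18.9)/2 = 27.20 °C
ET₀ = 0.0023 × 13.80 × (27.20 + 17.8) × √16.6 = 0.0023 × 13.80 × 45.00 × 4.0743 = 5.8193 mm/d
ETc = Kc × ET₀ = 1.29 × 5.8193 = 7.5069 mm/d
Over 10 days: 7.5069 × 10 = 75.069 mm

75 mm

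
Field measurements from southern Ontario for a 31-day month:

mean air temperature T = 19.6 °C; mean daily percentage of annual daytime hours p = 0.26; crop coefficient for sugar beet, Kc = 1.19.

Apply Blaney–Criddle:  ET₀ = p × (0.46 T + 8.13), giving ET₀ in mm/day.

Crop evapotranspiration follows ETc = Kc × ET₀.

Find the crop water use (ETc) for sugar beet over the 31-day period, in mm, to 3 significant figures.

164 mm

ET₀ = 0.26 × (0.46 × 19.6 + 8.13) = 0.26 × 17.146 = 4.4580 mm/d
ETc = Kc × ET₀ = 1.19 × 4.4580 = 5.3050 mm/d
Over 31 days: 5.3050 × 31 = 164.455 mm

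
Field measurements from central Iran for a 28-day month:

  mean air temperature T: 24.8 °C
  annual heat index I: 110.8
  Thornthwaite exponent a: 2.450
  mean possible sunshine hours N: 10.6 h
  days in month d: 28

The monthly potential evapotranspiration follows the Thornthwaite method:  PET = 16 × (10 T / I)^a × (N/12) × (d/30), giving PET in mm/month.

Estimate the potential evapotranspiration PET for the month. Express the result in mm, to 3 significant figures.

10T/I = 10 × 24.8 / 110.8 = 2.2383
(10T/I)^a = 2.2383^2.450 = 7.1995
Uncorrected PET = 16 × 7.1995 = 115.192 mm
Correction = (N/12)(d/30) = (10.6/12)(28/30) = 0.8244
PET = 115.192 × 0.8244 = 94.964 mm/month

95.0 mm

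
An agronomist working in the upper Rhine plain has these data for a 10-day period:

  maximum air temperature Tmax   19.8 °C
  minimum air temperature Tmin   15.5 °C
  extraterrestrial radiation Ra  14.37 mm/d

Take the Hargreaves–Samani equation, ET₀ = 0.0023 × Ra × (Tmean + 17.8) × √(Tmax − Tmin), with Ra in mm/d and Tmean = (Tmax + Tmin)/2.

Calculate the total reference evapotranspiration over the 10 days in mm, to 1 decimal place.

24.3 mm

Tmean = (19.8 + 15.5)/2 = 17.65 °C
ET₀ = 0.0023 × 14.37 × (17.65 + 17.8) × √4.3 = 0.0023 × 14.37 × 35.45 × 2.0736 = 2.4295 mm/d
Over 10 days: 2.4295 × 10 = 24.295 mm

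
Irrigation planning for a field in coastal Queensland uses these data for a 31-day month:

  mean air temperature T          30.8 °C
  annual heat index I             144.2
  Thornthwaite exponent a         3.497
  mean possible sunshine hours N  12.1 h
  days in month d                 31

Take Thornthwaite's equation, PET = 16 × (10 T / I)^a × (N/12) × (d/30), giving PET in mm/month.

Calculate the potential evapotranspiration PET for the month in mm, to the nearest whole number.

10T/I = 10 × 30.8 / 144.2 = 2.1359
(10T/I)^a = 2.1359^3.497 = 14.2084
Uncorrected PET = 16 × 14.2084 = 227.334 mm
Correction = (N/12)(d/30) = (12.1/12)(31/30) = 1.0419
PET = 227.334 × 1.0419 = 236.859 mm/month

237 mm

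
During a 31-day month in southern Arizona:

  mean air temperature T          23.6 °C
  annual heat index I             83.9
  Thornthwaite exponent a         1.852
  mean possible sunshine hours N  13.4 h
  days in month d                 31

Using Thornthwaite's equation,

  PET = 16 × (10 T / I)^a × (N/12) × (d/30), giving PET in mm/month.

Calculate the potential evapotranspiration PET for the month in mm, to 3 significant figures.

10T/I = 10 × 23.6 / 83.9 = 2.8129
(10T/I)^a = 2.8129^1.852 = 6.7894
Uncorrected PET = 16 × 6.7894 = 108.630 mm
Correction = (N/12)(d/30) = (13.4/12)(31/30) = 1.1539
PET = 108.630 × 1.1539 = 125.348 mm/month

125 mm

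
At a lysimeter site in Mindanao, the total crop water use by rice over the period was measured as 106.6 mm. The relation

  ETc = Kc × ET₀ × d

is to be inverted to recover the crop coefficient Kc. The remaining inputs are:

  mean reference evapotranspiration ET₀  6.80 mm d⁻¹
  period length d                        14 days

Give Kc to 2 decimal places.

1.12

ETc = Kc × ET₀ × d  ⇒  Kc = ETc / (ET₀ × d)
Kc = 106.6 / (6.80 × 14) = 106.6 / 95.20 = 1.1197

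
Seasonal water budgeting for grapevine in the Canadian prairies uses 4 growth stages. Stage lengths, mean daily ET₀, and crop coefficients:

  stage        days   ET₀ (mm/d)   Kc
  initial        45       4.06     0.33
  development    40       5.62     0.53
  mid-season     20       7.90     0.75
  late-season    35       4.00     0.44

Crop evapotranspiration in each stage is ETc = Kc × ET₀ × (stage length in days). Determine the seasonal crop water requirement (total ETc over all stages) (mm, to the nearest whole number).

initial: 0.33 × 4.06 × 45 = 60.29 mm
development: 0.53 × 5.62 × 40 = 119.14 mm
mid-season: 0.75 × 7.90 × 20 = 118.50 mm
late-season: 0.44 × 4.00 × 35 = 61.60 mm
Seasonal total = 359.53 mm

360 mm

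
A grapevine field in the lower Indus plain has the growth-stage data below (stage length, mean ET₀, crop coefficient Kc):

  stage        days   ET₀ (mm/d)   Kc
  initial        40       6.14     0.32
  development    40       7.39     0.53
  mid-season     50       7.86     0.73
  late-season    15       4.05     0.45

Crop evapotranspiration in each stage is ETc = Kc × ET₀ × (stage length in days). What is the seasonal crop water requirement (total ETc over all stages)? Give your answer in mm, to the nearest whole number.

initial: 0.32 × 6.14 × 40 = 78.59 mm
development: 0.53 × 7.39 × 40 = 156.67 mm
mid-season: 0.73 × 7.86 × 50 = 286.89 mm
late-season: 0.45 × 4.05 × 15 = 27.34 mm
Seasonal total = 549.49 mm

549 mm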